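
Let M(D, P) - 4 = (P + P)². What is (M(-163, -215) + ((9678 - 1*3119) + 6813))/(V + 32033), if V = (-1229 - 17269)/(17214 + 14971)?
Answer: 6381513060/1030963607 ≈ 6.1898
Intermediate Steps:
V = -18498/32185 ≈ -0.57474
M(D, P) = 4 + 4*P² (M(D, P) = 4 + (P + P)² = 4 + (2*P)² = 4 + 4*P²)
(M(-163, -215) + ((9678 - 1*3119) + 6813))/(V + 32033) = ((4 + 4*(-215)²) + ((9678 - 1*3119) + 6813))/(-18498/32185 + 32033) = ((4 + 4*46225) + ((9678 - 3119) + 6813))/(1030963607/32185) = ((4 + 184900) + (6559 + 6813))*(32185/1030963607) = (184904 + 13372)*(32185/1030963607) = 198276*(32185/1030963607) = 6381513060/1030963607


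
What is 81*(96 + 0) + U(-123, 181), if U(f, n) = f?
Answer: 7653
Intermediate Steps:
81*(96 + 0) + U(-123, 181) = 81*(96 + 0) - 123 = 81*96 - 123 = 7776 - 123 = 7653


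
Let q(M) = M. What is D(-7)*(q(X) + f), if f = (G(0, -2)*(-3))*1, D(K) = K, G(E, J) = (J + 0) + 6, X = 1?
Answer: 77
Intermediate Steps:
G(E, J) = 6 + J (G(E, J) = J + 6 = 6 + J)
f = -12 (f = ((6 - 2)*(-3))*1 = (4*(-3))*1 = -12*1 = -12)
D(-7)*(q(X) + f) = -7*(1 - 12) = -7*(-11) = 77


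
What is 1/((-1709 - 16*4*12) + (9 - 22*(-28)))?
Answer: -1/1852 ≈ -0.00053996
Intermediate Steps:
1/((-1709 - 16*4*12) + (9 - 22*(-28))) = 1/((-1709 - 64*12) + (9 + 616)) = 1/((-1709 - 768) + 625) = 1/(-2477 + 625) = 1/(-1852) = -1/1852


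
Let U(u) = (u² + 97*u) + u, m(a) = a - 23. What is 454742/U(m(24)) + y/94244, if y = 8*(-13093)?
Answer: 10711583848/2332539 ≈ 4592.2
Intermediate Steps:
y = -104744
m(a) = -23 + a
U(u) = u² + 98*u
454742/U(m(24)) + y/94244 = 454742/(((-23 + 24)*(98 + (-23 + 24)))) - 104744/94244 = 454742/((1*(98 + 1))) - 104744*1/94244 = 454742/((1*99)) - 26186/23561 = 454742/99 - 26186/23561 = 10711583848/2332539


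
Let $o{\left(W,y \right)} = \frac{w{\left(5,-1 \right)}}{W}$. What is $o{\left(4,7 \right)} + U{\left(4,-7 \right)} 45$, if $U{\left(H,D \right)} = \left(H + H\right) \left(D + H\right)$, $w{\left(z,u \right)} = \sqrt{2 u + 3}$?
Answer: $- \frac{4319}{4} \approx -1079.8$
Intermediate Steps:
$w{\left(z,u \right)} = \sqrt{3 + 2 u}$
$o{\left(W,y \right)} = \frac{1}{W}$ ($o{\left(W,y \right)} = \frac{\sqrt{3 + 2 \left(-1\right)}}{W} = \frac{\sqrt{3 - 2}}{W} = \frac{\sqrt{1}}{W} = 1 \frac{1}{W} = \frac{1}{W}$)
$U{\left(H,D \right)} = 2 H \left(D + H\right)$
$o{\left(4,7 \right)} + U{\left(4,-7 \right)} 45 = \frac{1}{4} + 2 \cdot 4 \left(-7 + 4\right) 45 = \frac{1}{4} + 2 \cdot 4 \left(-3\right) 45 = \frac{1}{4} - 1080 = - \frac{4319}{4}$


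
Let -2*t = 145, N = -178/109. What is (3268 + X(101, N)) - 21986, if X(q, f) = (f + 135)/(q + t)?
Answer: -116265860/6213 ≈ -18713.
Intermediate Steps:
N = -178/109 (N = -178*1/109 = -178/109 ≈ -1.6330)
t = -145/2 (t = -1/2*145 = -145/2 ≈ -72.500)
X(q, f) = (135 + f)/(-145/2 + q) (X(q, f) = (f + 135)/(q - 145/2) = (135 + f)/(-145/2 + q))
(3268 + X(101, N)) - 21986 = (3268 + 2*(135 - 178/109)/(-145 + 2*101)) - 21986 = (3268 + 2*(14537/109)/(-145 + 202)) - 21986 = (3268 + 2*(14537/109)/57) - 21986 = (3268 + 2*(1/57)*(14537/109)) - 21986 = (3268 + 29074/6213) - 21986 = 20333158/6213 - 21986 = -116265860/6213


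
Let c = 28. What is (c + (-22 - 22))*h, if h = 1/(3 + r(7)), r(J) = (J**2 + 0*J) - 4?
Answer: -1/3 ≈ -0.33333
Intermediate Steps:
r(J) = -4 + J**2 (r(J) = (J**2 + 0) - 4 = J**2 - 4 = -4 + J**2)
h = 1/48 (h = 1/(3 + (-4 + 7**2)) = 1/(3 + (-4 + 49)) = 1/(3 + 45) = 1/48 ≈ 0.020833)
(c + (-22 - 22))*h = (28 + (-22 - 22))*(1/48) = (28 - 44)*(1/48) = -16*1/48 = -1/3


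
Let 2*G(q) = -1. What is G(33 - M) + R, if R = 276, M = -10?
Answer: 551/2 ≈ 275.50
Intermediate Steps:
G(q) = -1/2 (G(q) = (1/2)*(-1) = -1/2)
G(33 - M) + R = -1/2 + 276 = 551/2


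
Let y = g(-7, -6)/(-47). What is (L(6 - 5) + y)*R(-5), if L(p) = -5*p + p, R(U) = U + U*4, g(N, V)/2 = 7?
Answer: 5050/47 ≈ 107.45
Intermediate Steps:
g(N, V) = 14 (g(N, V) = 2*7 = 14)
R(U) = 5*U (R(U) = U + 4*U = 5*U)
y = -14/47 (y = 14/(-47) = 14*(-1/47) = -14/47 ≈ -0.29787)
L(p) = -4*p
(L(6 - 5) + y)*R(-5) = (-4*(6 - 5) - 14/47)*(5*(-5)) = (-4*1 - 14/47)*(-25) = (-4 - 14/47)*(-25) = -202/47*(-25) = 5050/47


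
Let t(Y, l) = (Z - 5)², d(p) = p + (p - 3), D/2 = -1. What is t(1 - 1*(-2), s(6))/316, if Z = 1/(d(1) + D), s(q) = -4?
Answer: 64/711 ≈ 0.090014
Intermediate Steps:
D = -2 (D = 2*(-1) = -2)
d(p) = -3 + 2*p (d(p) = p + (-3 + p) = -3 + 2*p)
Z = -⅓ (Z = 1/((-3 + 2*1) - 2) = 1/((-3 + 2) - 2) = 1/(-1 - 2) = 1/(-3) = -⅓ ≈ -0.33333)
t(Y, l) = 256/9 (t(Y, l) = (-⅓ - 5)² = (-16/3)² = 256/9)
t(1 - 1*(-2), s(6))/316 = (256/9)/316 = (256/9)*(1/316) = 64/711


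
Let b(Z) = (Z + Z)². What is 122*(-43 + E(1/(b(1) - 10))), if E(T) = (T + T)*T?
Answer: -47153/9 ≈ -5239.2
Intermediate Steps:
b(Z) = 4*Z² (b(Z) = (2*Z)² = 4*Z²)
E(T) = 2*T² (E(T) = (2*T)*T = 2*T²)
122*(-43 + E(1/(b(1) - 10))) = 122*(-43 + 2*(1/(4*1² - 10))²) = 122*(-43 + 2*(1/(4*1 - 10))²) = 122*(-43 + 2*(1/(4 - 10))²) = 122*(-43 + 2*(1/(-6))²) = 122*(-43 + 2*(-⅙)²) = 122*(-43 + 2*(1/36)) = 122*(-43 + 1/18) = 122*(-773/18) = -47153/9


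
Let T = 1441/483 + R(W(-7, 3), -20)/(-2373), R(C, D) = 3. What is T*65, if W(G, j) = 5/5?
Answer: 1511380/7797 ≈ 193.84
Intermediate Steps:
W(G, j) = 1 (W(G, j) = 5*(1/5) = 1)
T = 23252/7797 (T = 1441/483 + 3/(-2373) = 1441*(1/483) + 3*(-1/2373) = 1441/483 - 1/791 = 23252/7797 ≈ 2.9822)
T*65 = (23252/7797)*65 = 1511380/7797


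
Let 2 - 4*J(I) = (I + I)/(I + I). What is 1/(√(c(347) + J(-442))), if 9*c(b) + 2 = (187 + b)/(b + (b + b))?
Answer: 2*√367473/353 ≈ 3.4345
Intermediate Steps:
J(I) = ¼ (J(I) = ½ - (I + I)/(4*(I + I)) = ½ - 2*I/(4*(2*I)) = ½ - 2*I*1/(2*I)/4 = ½ - ¼*1 = ½ - ¼ = ¼)
c(b) = -2/9 + (187 + b)/(27*b) (c(b) = -2/9 + ((187 + b)/(b + (b + b)))/9 = -2/9 + ((187 + b)/(b + 2*b))/9 = -2/9 + ((187 + b)/((3*b)))/9 = -2/9 + ((187 + b)*(1/(3*b)))/9 = -2/9 + ((187 + b)/(3*b))/9 = -2/9 + (187 + b)/(27*b))
1/(√(c(347) + J(-442))) = 1/(√((1/27)*(187 - 5*347)/347 + ¼)) = 1/(√((1/27)*(1/347)*(187 - 1735) + ¼)) = 1/(√((1/27)*(1/347)*(-1548) + ¼)) = 1/(√(-172/1041 + ¼)) = 1/(√(353/4164)) = 1/(√367473/2082) = 2*√367473/353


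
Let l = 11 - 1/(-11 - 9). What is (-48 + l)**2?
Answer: 546121/400 ≈ 1365.3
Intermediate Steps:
l = 221/20 (l = 11 - 1/(-20) = 11 - 1*(-1/20) = 11 + 1/20 = 221/20 ≈ 11.050)
(-48 + l)**2 = (-48 + 221/20)**2 = (-739/20)**2 = 546121/400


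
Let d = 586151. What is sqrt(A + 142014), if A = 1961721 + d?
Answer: sqrt(2689886) ≈ 1640.1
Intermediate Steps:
A = 2547872 (A = 1961721 + 586151 = 2547872)
sqrt(A + 142014) = sqrt(2547872 + 142014) = sqrt(2689886)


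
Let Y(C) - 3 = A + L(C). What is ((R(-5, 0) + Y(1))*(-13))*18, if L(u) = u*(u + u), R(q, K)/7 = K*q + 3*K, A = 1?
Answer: -1404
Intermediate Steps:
R(q, K) = 21*K + 7*K*q (R(q, K) = 7*(K*q + 3*K) = 7*(3*K + K*q) = 21*K + 7*K*q)
L(u) = 2*u² (L(u) = u*(2*u) = 2*u²)
Y(C) = 4 + 2*C² (Y(C) = 3 + (1 + 2*C²) = 4 + 2*C²)
((R(-5, 0) + Y(1))*(-13))*18 = ((7*0*(3 - 5) + (4 + 2*1²))*(-13))*18 = ((7*0*(-2) + (4 + 2*1))*(-13))*18 = ((0 + (4 + 2))*(-13))*18 = ((0 + 6)*(-13))*18 = (6*(-13))*18 = -78*18 = -1404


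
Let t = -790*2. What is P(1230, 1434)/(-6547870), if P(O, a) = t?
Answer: 158/654787 ≈ 0.00024130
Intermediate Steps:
t = -1580
P(O, a) = -1580
P(1230, 1434)/(-6547870) = -1580/(-6547870) = -1580*(-1/6547870) = 158/654787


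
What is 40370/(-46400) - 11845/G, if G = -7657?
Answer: 24049491/35528480 ≈ 0.67691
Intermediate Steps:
40370/(-46400) - 11845/G = 40370/(-46400) - 11845/(-7657) = 40370*(-1/46400) - 11845*(-1/7657) = -4037/4640 + 11845/7657 = 24049491/35528480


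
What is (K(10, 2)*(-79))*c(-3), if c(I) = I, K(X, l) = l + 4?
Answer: 1422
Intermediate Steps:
K(X, l) = 4 + l
(K(10, 2)*(-79))*c(-3) = ((4 + 2)*(-79))*(-3) = (6*(-79))*(-3) = -474*(-3) = 1422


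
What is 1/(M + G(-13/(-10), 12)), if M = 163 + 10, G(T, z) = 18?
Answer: 1/191 ≈ 0.0052356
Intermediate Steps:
M = 173
1/(M + G(-13/(-10), 12)) = 1/(173 + 18) = 1/191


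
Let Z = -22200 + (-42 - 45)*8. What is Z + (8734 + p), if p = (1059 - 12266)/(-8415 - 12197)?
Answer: -291895937/20612 ≈ -14161.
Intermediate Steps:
p = 11207/20612 (p = -11207/(-20612) = -11207*(-1/20612) = 11207/20612 ≈ 0.54371)
Z = -22896 (Z = -22200 - 87*8 = -22200 - 696 = -22896)
Z + (8734 + p) = -22896 + (8734 + 11207/20612) = -22896 + 180036415/20612 = -291895937/20612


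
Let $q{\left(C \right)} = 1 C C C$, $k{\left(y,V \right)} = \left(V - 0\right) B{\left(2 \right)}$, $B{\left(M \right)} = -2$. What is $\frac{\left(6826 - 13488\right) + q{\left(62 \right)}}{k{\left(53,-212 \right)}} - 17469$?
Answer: $- \frac{3587595}{212} \approx -16923.0$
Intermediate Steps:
$k{\left(y,V \right)} = - 2 V$ ($k{\left(y,V \right)} = \left(V - 0\right) \left(-2\right) = \left(V + 0\right) \left(-2\right) = V \left(-2\right) = - 2 V$)
$q{\left(C \right)} = C^{3}$ ($q{\left(C \right)} = 1 C^{2} C = C^{2} C = C^{3}$)
$\frac{\left(6826 - 13488\right) + q{\left(62 \right)}}{k{\left(53,-212 \right)}} - 17469 = \frac{\left(6826 - 13488\right) + 62^{3}}{\left(-2\right) \left(-212\right)} - 17469 = \frac{-6662 + 238328}{424} - 17469 = 231666 \cdot \frac{1}{424} - 17469 = \frac{115833}{212} - 17469 = - \frac{3587595}{212}$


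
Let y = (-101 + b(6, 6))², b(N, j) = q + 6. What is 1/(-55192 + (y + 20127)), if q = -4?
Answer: -1/25264 ≈ -3.9582e-5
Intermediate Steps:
b(N, j) = 2 (b(N, j) = -4 + 6 = 2)
y = 9801 (y = (-101 + 2)² = (-99)² = 9801)
1/(-55192 + (y + 20127)) = 1/(-55192 + (9801 + 20127)) = 1/(-55192 + 29928) = 1/(-25264) = -1/25264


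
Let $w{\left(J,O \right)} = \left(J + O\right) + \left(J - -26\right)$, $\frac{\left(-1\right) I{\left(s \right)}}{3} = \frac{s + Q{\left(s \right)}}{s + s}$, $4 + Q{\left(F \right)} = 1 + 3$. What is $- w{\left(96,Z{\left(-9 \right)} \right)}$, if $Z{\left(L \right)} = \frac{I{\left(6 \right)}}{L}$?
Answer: $- \frac{1309}{6} \approx -218.17$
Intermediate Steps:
$Q{\left(F \right)} = 0$ ($Q{\left(F \right)} = -4 + \left(1 + 3\right) = -4 + 4 = 0$)
$I{\left(s \right)} = - \frac{3}{2}$ ($I{\left(s \right)} = - 3 \frac{s + 0}{s + s} = - 3 \frac{s}{2 s} = - 3 s \frac{1}{2 s} = \left(-3\right) \frac{1}{2} = - \frac{3}{2}$)
$Z{\left(L \right)} = - \frac{3}{2 L}$
$w{\left(J,O \right)} = 26 + O + 2 J$ ($w{\left(J,O \right)} = \left(J + O\right) + \left(J + 26\right) = \left(J + O\right) + \left(26 + J\right) = 26 + O + 2 J$)
$- w{\left(96,Z{\left(-9 \right)} \right)} = - (26 - \frac{3}{2 \left(-9\right)} + 2 \cdot 96) = - (26 - - \frac{1}{6} + 192) = - (26 + \frac{1}{6} + 192) = \left(-1\right) \frac{1309}{6} = - \frac{1309}{6}$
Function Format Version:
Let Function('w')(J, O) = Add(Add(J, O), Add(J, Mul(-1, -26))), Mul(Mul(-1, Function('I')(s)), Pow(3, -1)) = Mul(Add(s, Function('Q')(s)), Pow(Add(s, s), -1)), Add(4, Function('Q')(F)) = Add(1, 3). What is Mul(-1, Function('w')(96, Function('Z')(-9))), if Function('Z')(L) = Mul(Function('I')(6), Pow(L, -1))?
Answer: Rational(-1309, 6) ≈ -218.17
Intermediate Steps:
Function('Q')(F) = 0 (Function('Q')(F) = Add(-4, Add(1, 3)) = Add(-4, 4) = 0)
Function('I')(s) = Rational(-3, 2) (Function('I')(s) = Mul(-3, Mul(Add(s, 0), Pow(Add(s, s), -1))) = Mul(-3, Mul(s, Pow(Mul(2, s), -1))) = Mul(-3, Mul(s, Mul(Rational(1, 2), Pow(s, -1)))) = Mul(-3, Rational(1, 2)) = Rational(-3, 2))
Function('Z')(L) = Mul(Rational(-3, 2), Pow(L, -1))
Function('w')(J, O) = Add(26, O, Mul(2, J)) (Function('w')(J, O) = Add(Add(J, O), Add(J, 26)) = Add(Add(J, O), Add(26, J)) = Add(26, O, Mul(2, J)))
Mul(-1, Function('w')(96, Function('Z')(-9))) = Mul(-1, Add(26, Mul(Rational(-3, 2), Pow(-9, -1)), Mul(2, 96))) = Mul(-1, Add(26, Mul(Rational(-3, 2), Rational(-1, 9)), 192)) = Mul(-1, Add(26, Rational(1, 6), 192)) = Mul(-1, Rational(1309, 6)) = Rational(-1309, 6)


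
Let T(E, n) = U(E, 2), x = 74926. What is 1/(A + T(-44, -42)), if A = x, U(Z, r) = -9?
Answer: 1/74917 ≈ 1.3348e-5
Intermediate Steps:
T(E, n) = -9
A = 74926
1/(A + T(-44, -42)) = 1/(74926 - 9) = 1/74917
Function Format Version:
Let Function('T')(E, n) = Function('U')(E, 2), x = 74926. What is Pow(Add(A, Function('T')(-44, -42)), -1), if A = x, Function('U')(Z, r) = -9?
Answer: Rational(1, 74917) ≈ 1.3348e-5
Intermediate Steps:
Function('T')(E, n) = -9
A = 74926
Pow(Add(A, Function('T')(-44, -42)), -1) = Pow(Add(74926, -9), -1) = Pow(74917, -1) = Rational(1, 74917)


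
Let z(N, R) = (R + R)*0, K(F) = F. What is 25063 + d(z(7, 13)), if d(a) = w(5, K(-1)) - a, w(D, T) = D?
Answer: 25068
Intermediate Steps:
z(N, R) = 0 (z(N, R) = (2*R)*0 = 0)
d(a) = 5 - a
25063 + d(z(7, 13)) = 25063 + (5 - 1*0) = 25063 + (5 + 0) = 25063 + 5 = 25068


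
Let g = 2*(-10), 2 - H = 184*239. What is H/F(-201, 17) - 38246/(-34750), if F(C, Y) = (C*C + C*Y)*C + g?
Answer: 10208620153/9225881750 ≈ 1.1065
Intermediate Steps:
H = -43974 (H = 2 - 184*239 = 2 - 1*43976 = 2 - 43976 = -43974)
g = -20
F(C, Y) = -20 + C*(C² + C*Y) (F(C, Y) = (C*C + C*Y)*C - 20 = (C² + C*Y)*C - 20 = C*(C² + C*Y) - 20 = -20 + C*(C² + C*Y))
H/F(-201, 17) - 38246/(-34750) = -43974/(-20 + (-201)³ + 17*(-201)²) - 38246/(-34750) = -43974/(-20 - 8120601 + 17*40401) - 38246*(-1/34750) = -43974/(-20 - 8120601 + 686817) + 19123/17375 = -43974/(-7433804) + 19123/17375 = -43974*(-1/7433804) + 19123/17375 = 3141/530986 + 19123/17375 = 10208620153/9225881750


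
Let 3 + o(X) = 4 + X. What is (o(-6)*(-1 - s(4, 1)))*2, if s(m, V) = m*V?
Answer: 50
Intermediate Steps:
o(X) = 1 + X (o(X) = -3 + (4 + X) = 1 + X)
s(m, V) = V*m
(o(-6)*(-1 - s(4, 1)))*2 = ((1 - 6)*(-1 - 4))*2 = -5*(-1 - 1*4)*2 = -5*(-1 - 4)*2 = -5*(-5)*2 = 25*2 = 50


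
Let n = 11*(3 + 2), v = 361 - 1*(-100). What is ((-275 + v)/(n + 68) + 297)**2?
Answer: 149793121/1681 ≈ 89110.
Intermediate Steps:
v = 461 (v = 361 + 100 = 461)
n = 55 (n = 11*5 = 55)
((-275 + v)/(n + 68) + 297)**2 = ((-275 + 461)/(55 + 68) + 297)**2 = (186/123 + 297)**2 = (186*(1/123) + 297)**2 = (62/41 + 297)**2 = (12239/41)**2 = 149793121/1681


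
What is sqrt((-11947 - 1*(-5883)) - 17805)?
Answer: I*sqrt(23869) ≈ 154.5*I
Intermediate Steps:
sqrt((-11947 - 1*(-5883)) - 17805) = sqrt((-11947 + 5883) - 17805) = sqrt(-6064 - 17805) = sqrt(-23869) = I*sqrt(23869)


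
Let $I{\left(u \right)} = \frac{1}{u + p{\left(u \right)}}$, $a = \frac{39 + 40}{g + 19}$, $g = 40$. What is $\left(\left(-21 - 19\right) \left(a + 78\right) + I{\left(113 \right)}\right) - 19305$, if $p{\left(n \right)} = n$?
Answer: $- \frac{299729051}{13334} \approx -22479.0$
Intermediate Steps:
$a = \frac{79}{59}$ ($a = \frac{39 + 40}{40 + 19} = \frac{79}{59} \approx 1.339$)
$I{\left(u \right)} = \frac{1}{2 u}$ ($I{\left(u \right)} = \frac{1}{u + u} = \frac{1}{2 u}$)
$\left(\left(-21 - 19\right) \left(a + 78\right) + I{\left(113 \right)}\right) - 19305 = \left(\left(-21 - 19\right) \left(\frac{79}{59} + 78\right) + \frac{1}{2 \cdot 113}\right) - 19305 = \left(\left(-40\right) \frac{4681}{59} + \frac{1}{2} \cdot \frac{1}{113}\right) - 19305 = \left(- \frac{187240}{59} + \frac{1}{226}\right) - 19305 = - \frac{42316181}{13334} - 19305 = - \frac{299729051}{13334}$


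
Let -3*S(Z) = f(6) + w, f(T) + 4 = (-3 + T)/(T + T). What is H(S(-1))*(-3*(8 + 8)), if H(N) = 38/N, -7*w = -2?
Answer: -153216/97 ≈ -1579.5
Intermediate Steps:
w = 2/7 (w = -⅐*(-2) = 2/7 ≈ 0.28571)
f(T) = -4 + (-3 + T)/(2*T) (f(T) = -4 + (-3 + T)/(T + T) = -4 + (-3 + T)/((2*T)) = -4 + (-3 + T)*(1/(2*T)) = -4 + (-3 + T)/(2*T))
S(Z) = 97/84 (S(Z) = -((½)*(-3 - 7*6)/6 + 2/7)/3 = -((½)*(⅙)*(-3 - 42) + 2/7)/3 = -((½)*(⅙)*(-45) + 2/7)/3 = -(-15/4 + 2/7)/3 = -⅓*(-97/28) = 97/84)
H(S(-1))*(-3*(8 + 8)) = (38/(97/84))*(-3*(8 + 8)) = (38*(84/97))*(-3*16) = (3192/97)*(-48) = -153216/97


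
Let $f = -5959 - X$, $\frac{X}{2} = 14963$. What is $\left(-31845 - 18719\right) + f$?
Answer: $-86449$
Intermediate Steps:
$X = 29926$ ($X = 2 \cdot 14963 = 29926$)
$f = -35885$ ($f = -5959 - 29926 = -35885$)
$\left(-31845 - 18719\right) + f = \left(-31845 - 18719\right) - 35885 = -50564 - 35885 = -86449$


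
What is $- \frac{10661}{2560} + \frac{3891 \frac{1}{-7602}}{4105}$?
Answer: $- \frac{11089978859}{2662929920} \approx -4.1646$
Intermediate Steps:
$- \frac{10661}{2560} + \frac{3891 \frac{1}{-7602}}{4105} = \left(-10661\right) \frac{1}{2560} + 3891 \left(- \frac{1}{7602}\right) \frac{1}{4105} = - \frac{10661}{2560} - \frac{1297}{10402070} = - \frac{11089978859}{2662929920}$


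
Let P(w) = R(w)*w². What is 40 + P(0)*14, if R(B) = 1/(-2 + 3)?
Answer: 40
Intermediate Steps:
R(B) = 1 (R(B) = 1/1 = 1)
P(w) = w² (P(w) = 1*w² = w²)
40 + P(0)*14 = 40 + 0²*14 = 40 + 0*14 = 40 + 0 = 40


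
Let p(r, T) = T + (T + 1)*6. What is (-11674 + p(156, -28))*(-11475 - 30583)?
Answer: 498976112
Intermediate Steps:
p(r, T) = 6 + 7*T (p(r, T) = T + (1 + T)*6 = T + (6 + 6*T) = 6 + 7*T)
(-11674 + p(156, -28))*(-11475 - 30583) = (-11674 + (6 + 7*(-28)))*(-11475 - 30583) = (-11674 + (6 - 196))*(-42058) = (-11674 - 190)*(-42058) = -11864*(-42058) = 498976112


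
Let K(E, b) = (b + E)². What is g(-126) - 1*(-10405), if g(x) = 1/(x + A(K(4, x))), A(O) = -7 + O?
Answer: 153484156/14751 ≈ 10405.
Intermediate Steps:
K(E, b) = (E + b)²
g(x) = 1/(-7 + x + (4 + x)²) (g(x) = 1/(x + (-7 + (4 + x)²)) = 1/(-7 + x + (4 + x)²))
g(-126) - 1*(-10405) = 1/(-7 - 126 + (4 - 126)²) - 1*(-10405) = 1/(-7 - 126 + (-122)²) + 10405 = 1/(-7 - 126 + 14884) + 10405 = 1/14751 + 10405 = 153484156/14751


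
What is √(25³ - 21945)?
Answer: 4*I*√395 ≈ 79.498*I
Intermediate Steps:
√(25³ - 21945) = √(15625 - 21945) = √(-6320) = 4*I*√395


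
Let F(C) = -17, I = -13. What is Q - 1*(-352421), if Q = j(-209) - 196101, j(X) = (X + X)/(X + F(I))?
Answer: 17664369/113 ≈ 1.5632e+5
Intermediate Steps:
j(X) = 2*X/(-17 + X) (j(X) = (X + X)/(X - 17) = (2*X)/(-17 + X) = 2*X/(-17 + X))
Q = -22159204/113 (Q = 2*(-209)/(-17 - 209) - 196101 = 2*(-209)/(-226) - 196101 = 2*(-209)*(-1/226) - 196101 = 209/113 - 196101 = -22159204/113 ≈ -1.9610e+5)
Q - 1*(-352421) = -22159204/113 - 1*(-352421) = -22159204/113 + 352421 = 17664369/113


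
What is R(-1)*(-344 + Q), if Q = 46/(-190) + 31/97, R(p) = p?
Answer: 3169246/9215 ≈ 343.92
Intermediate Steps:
Q = 714/9215 (Q = 46*(-1/190) + 31*(1/97) = -23/95 + 31/97 = 714/9215 ≈ 0.077482)
R(-1)*(-344 + Q) = -(-344 + 714/9215) = -1*(-3169246/9215) = 3169246/9215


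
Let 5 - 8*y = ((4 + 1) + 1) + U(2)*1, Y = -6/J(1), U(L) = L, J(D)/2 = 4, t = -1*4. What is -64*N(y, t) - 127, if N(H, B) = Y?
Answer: -79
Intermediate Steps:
t = -4
J(D) = 8 (J(D) = 2*4 = 8)
Y = -¾ (Y = -6/8 = -6*⅛ = -¾ ≈ -0.75000)
y = -3/8 (y = 5/8 - (((4 + 1) + 1) + 2*1)/8 = 5/8 - ((5 + 1) + 2)/8 = 5/8 - (6 + 2)/8 = 5/8 - ⅛*8 = 5/8 - 1 = -3/8 ≈ -0.37500)
N(H, B) = -¾
-64*N(y, t) - 127 = -64*(-¾) - 127 = 48 - 127 = -79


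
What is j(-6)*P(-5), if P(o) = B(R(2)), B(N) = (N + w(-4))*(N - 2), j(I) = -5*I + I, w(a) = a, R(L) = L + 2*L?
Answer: 192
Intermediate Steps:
R(L) = 3*L
j(I) = -4*I
B(N) = (-4 + N)*(-2 + N) (B(N) = (N - 4)*(N - 2) = (-4 + N)*(-2 + N))
P(o) = 8 (P(o) = 8 + (3*2)² - 18*2 = 8 + 6² - 6*6 = 8 + 36 - 36 = 8)
j(-6)*P(-5) = -4*(-6)*8 = 24*8 = 192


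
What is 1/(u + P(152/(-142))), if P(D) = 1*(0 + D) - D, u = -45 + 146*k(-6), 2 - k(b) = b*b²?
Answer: 1/31783 ≈ 3.1463e-5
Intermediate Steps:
k(b) = 2 - b³ (k(b) = 2 - b*b² = 2 - b³)
u = 31783 (u = -45 + 146*(2 - 1*(-6)³) = -45 + 146*(2 - 1*(-216)) = -45 + 146*(2 + 216) = -45 + 146*218 = -45 + 31828 = 31783)
P(D) = 0 (P(D) = 1*D - D = D - D = 0)
1/(u + P(152/(-142))) = 1/(31783 + 0) = 1/31783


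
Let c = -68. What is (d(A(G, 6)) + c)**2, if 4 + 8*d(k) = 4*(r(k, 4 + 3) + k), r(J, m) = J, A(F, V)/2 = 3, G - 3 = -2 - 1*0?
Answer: 15625/4 ≈ 3906.3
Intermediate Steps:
G = 1 (G = 3 + (-2 - 1*0) = 3 + (-2 + 0) = 3 - 2 = 1)
A(F, V) = 6 (A(F, V) = 2*3 = 6)
d(k) = -1/2 + k (d(k) = -1/2 + (4*(k + k))/8 = -1/2 + (4*(2*k))/8 = -1/2 + (8*k)/8 = -1/2 + k)
(d(A(G, 6)) + c)**2 = ((-1/2 + 6) - 68)**2 = (11/2 - 68)**2 = (-125/2)**2 = 15625/4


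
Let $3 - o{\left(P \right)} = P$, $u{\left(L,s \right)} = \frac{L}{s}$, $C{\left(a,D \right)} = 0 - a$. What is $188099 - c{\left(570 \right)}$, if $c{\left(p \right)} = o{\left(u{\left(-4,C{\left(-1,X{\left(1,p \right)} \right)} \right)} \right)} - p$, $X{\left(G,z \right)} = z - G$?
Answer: $188662$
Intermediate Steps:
$C{\left(a,D \right)} = - a$
$o{\left(P \right)} = 3 - P$
$c{\left(p \right)} = 7 - p$ ($c{\left(p \right)} = \left(3 - - \frac{4}{\left(-1\right) \left(-1\right)}\right) - p = \left(3 - - \frac{4}{1}\right) - p = \left(3 - \left(-4\right) 1\right) - p = \left(3 - -4\right) - p = \left(3 + 4\right) - p = 7 - p$)
$188099 - c{\left(570 \right)} = 188099 - \left(7 - 570\right) = 188099 - -563 = 188099 + 563 = 188662$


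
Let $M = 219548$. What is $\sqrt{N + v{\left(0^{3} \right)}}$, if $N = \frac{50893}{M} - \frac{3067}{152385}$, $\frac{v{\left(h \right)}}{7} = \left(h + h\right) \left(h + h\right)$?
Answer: $\frac{\sqrt{59233332825050159055}}{16727910990} \approx 0.46009$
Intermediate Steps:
$v{\left(h \right)} = 28 h^{2}$ ($v{\left(h \right)} = 7 \left(h + h\right) \left(h + h\right) = 7 \cdot 2 h 2 h = 7 \cdot 4 h^{2} = 28 h^{2}$)
$N = \frac{7081976089}{33455821980}$ ($N = \frac{50893}{219548} - \frac{3067}{152385} = \frac{7081976089}{33455821980} \approx 0.21168$)
$\sqrt{N + v{\left(0^{3} \right)}} = \sqrt{\frac{7081976089}{33455821980} + 28 \left(0^{3}\right)^{2}} = \sqrt{\frac{7081976089}{33455821980} + 28 \cdot 0^{2}} = \sqrt{\frac{7081976089}{33455821980} + 28 \cdot 0} = \sqrt{\frac{7081976089}{33455821980} + 0} = \sqrt{\frac{7081976089}{33455821980}} = \frac{\sqrt{59233332825050159055}}{16727910990}$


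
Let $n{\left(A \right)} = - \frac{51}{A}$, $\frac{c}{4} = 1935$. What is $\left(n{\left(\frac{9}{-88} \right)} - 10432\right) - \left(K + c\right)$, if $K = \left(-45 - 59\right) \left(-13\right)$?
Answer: $- \frac{57076}{3} \approx -19025.0$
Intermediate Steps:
$c = 7740$ ($c = 4 \cdot 1935 = 7740$)
$K = 1352$ ($K = \left(-104\right) \left(-13\right) = 1352$)
$\left(n{\left(\frac{9}{-88} \right)} - 10432\right) - \left(K + c\right) = \left(- \frac{51}{9 \frac{1}{-88}} - 10432\right) - \left(1352 + 7740\right) = \left(- \frac{51}{9 \left(- \frac{1}{88}\right)} - 10432\right) - 9092 = \left(- \frac{51}{- \frac{9}{88}} - 10432\right) - 9092 = \left(\left(-51\right) \left(- \frac{88}{9}\right) - 10432\right) - 9092 = \left(\frac{1496}{3} - 10432\right) - 9092 = - \frac{29800}{3} - 9092 = - \frac{57076}{3}$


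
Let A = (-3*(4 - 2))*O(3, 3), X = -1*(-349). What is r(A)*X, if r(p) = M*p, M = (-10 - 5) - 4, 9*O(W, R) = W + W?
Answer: 26524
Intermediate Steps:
O(W, R) = 2*W/9 (O(W, R) = (W + W)/9 = (2*W)/9 = 2*W/9)
M = -19 (M = -15 - 4 = -19)
X = 349
A = -4 (A = (-3*(4 - 2))*((2/9)*3) = -3*2*(2/3) = -6*2/3 = -4)
r(p) = -19*p
r(A)*X = -19*(-4)*349 = 76*349 = 26524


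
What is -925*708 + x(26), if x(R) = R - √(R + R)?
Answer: -654874 - 2*√13 ≈ -6.5488e+5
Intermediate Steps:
x(R) = R - √2*√R (x(R) = R - √(2*R) = R - √2*√R)
-925*708 + x(26) = -925*708 + (26 - √2*√26) = -654900 + (26 - 2*√13) = -654874 - 2*√13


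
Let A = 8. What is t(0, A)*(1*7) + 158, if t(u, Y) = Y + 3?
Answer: 235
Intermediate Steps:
t(u, Y) = 3 + Y
t(0, A)*(1*7) + 158 = (3 + 8)*(1*7) + 158 = 11*7 + 158 = 77 + 158 = 235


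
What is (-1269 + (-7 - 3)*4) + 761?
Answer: -548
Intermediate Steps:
(-1269 + (-7 - 3)*4) + 761 = (-1269 - 10*4) + 761 = (-1269 - 40) + 761 = -1309 + 761 = -548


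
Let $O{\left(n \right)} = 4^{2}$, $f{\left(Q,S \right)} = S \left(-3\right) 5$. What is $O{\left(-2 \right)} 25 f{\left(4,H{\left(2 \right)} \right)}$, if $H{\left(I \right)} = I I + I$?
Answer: $-36000$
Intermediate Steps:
$H{\left(I \right)} = I + I^{2}$ ($H{\left(I \right)} = I^{2} + I = I + I^{2}$)
$f{\left(Q,S \right)} = - 15 S$ ($f{\left(Q,S \right)} = - 3 S 5 = - 15 S$)
$O{\left(n \right)} = 16$
$O{\left(-2 \right)} 25 f{\left(4,H{\left(2 \right)} \right)} = 16 \cdot 25 \left(- 15 \cdot 2 \left(1 + 2\right)\right) = 400 \left(- 15 \cdot 2 \cdot 3\right) = 400 \left(\left(-15\right) 6\right) = 400 \left(-90\right) = -36000$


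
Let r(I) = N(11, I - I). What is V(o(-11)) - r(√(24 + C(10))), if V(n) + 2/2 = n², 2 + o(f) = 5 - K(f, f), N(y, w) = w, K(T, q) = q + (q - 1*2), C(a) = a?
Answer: 728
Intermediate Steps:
K(T, q) = -2 + 2*q (K(T, q) = q + (q - 2) = q + (-2 + q) = -2 + 2*q)
r(I) = 0 (r(I) = I - I = 0)
o(f) = 5 - 2*f (o(f) = -2 + (5 - (-2 + 2*f)) = -2 + (5 + (2 - 2*f)) = -2 + (7 - 2*f) = 5 - 2*f)
V(n) = -1 + n²
V(o(-11)) - r(√(24 + C(10))) = (-1 + (5 - 2*(-11))²) - 1*0 = (-1 + (5 + 22)²) + 0 = (-1 + 27²) + 0 = (-1 + 729) + 0 = 728 + 0 = 728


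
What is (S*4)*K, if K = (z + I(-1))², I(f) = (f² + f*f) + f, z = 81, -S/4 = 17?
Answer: -1828928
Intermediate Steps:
S = -68 (S = -4*17 = -68)
I(f) = f + 2*f² (I(f) = (f² + f²) + f = 2*f² + f = f + 2*f²)
K = 6724 (K = (81 - (1 + 2*(-1)))² = (81 - (1 - 2))² = (81 - 1*(-1))² = (81 + 1)² = 82² = 6724)
(S*4)*K = -68*4*6724 = -272*6724 = -1828928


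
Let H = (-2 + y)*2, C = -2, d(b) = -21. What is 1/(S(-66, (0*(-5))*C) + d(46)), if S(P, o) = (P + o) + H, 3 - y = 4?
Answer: -1/93 ≈ -0.010753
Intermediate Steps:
y = -1 (y = 3 - 1*4 = 3 - 4 = -1)
H = -6 (H = (-2 - 1)*2 = -3*2 = -6)
S(P, o) = -6 + P + o (S(P, o) = (P + o) - 6 = -6 + P + o)
1/(S(-66, (0*(-5))*C) + d(46)) = 1/((-6 - 66 + (0*(-5))*(-2)) - 21) = 1/((-6 - 66 + 0*(-2)) - 21) = 1/((-6 - 66 + 0) - 21) = 1/(-72 - 21) = 1/(-93) = -1/93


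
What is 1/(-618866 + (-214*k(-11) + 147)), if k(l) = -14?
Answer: -1/615723 ≈ -1.6241e-6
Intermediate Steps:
1/(-618866 + (-214*k(-11) + 147)) = 1/(-618866 + (-214*(-14) + 147)) = 1/(-618866 + (2996 + 147)) = 1/(-618866 + 3143) = 1/(-615723) = -1/615723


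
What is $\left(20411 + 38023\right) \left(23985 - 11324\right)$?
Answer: $739832874$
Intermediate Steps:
$\left(20411 + 38023\right) \left(23985 - 11324\right) = 58434 \cdot 12661 = 739832874$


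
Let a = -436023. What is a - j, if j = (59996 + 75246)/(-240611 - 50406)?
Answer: -126889970149/291017 ≈ -4.3602e+5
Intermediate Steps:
j = -135242/291017 (j = 135242/(-291017) = 135242*(-1/291017) = -135242/291017 ≈ -0.46472)
a - j = -436023 - 1*(-135242/291017) = -436023 + 135242/291017 = -126889970149/291017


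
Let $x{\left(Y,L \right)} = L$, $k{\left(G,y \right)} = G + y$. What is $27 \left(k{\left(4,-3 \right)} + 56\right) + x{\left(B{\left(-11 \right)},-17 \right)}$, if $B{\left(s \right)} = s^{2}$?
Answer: $1522$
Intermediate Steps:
$27 \left(k{\left(4,-3 \right)} + 56\right) + x{\left(B{\left(-11 \right)},-17 \right)} = 27 \left(\left(4 - 3\right) + 56\right) - 17 = 27 \left(1 + 56\right) - 17 = 27 \cdot 57 - 17 = 1539 - 17 = 1522$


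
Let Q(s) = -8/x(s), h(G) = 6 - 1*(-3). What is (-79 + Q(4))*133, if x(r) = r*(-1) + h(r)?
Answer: -53599/5 ≈ -10720.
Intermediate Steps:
h(G) = 9 (h(G) = 6 + 3 = 9)
x(r) = 9 - r (x(r) = r*(-1) + 9 = -r + 9 = 9 - r)
Q(s) = -8/(9 - s)
(-79 + Q(4))*133 = (-79 + 8/(-9 + 4))*133 = (-79 + 8/(-5))*133 = (-79 + 8*(-1/5))*133 = (-79 - 8/5)*133 = -403/5*133 = -53599/5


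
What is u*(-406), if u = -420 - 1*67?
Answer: 197722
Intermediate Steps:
u = -487 (u = -420 - 67 = -487)
u*(-406) = -487*(-406) = 197722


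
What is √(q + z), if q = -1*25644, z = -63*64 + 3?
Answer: 3*I*√3297 ≈ 172.26*I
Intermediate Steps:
z = -4029 (z = -4032 + 3 = -4029)
q = -25644
√(q + z) = √(-25644 - 4029) = √(-29673) = 3*I*√3297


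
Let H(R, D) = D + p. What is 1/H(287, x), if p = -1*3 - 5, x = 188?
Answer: 1/180 ≈ 0.0055556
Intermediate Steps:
p = -8 (p = -3 - 5 = -8)
H(R, D) = -8 + D (H(R, D) = D - 8 = -8 + D)
1/H(287, x) = 1/(-8 + 188) = 1/180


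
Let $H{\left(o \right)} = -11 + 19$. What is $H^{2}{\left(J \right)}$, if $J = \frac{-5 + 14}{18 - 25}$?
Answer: $64$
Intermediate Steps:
$J = - \frac{9}{7}$ ($J = \frac{9}{-7} = 9 \left(- \frac{1}{7}\right) = - \frac{9}{7} \approx -1.2857$)
$H{\left(o \right)} = 8$
$H^{2}{\left(J \right)} = 8^{2} = 64$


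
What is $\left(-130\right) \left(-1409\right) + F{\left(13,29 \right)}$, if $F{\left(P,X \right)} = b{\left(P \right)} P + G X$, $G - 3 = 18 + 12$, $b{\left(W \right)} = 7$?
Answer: $184218$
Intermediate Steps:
$G = 33$ ($G = 3 + \left(18 + 12\right) = 3 + 30 = 33$)
$F{\left(P,X \right)} = 7 P + 33 X$
$\left(-130\right) \left(-1409\right) + F{\left(13,29 \right)} = \left(-130\right) \left(-1409\right) + \left(7 \cdot 13 + 33 \cdot 29\right) = 183170 + \left(91 + 957\right) = 183170 + 1048 = 184218$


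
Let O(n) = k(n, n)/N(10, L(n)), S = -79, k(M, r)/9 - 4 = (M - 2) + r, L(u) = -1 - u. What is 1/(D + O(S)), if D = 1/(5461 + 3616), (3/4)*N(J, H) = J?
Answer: -90770/9558071 ≈ -0.0094967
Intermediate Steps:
k(M, r) = 18 + 9*M + 9*r (k(M, r) = 36 + 9*((M - 2) + r) = 36 + 9*((-2 + M) + r) = 36 + 9*(-2 + M + r) = 36 + (-18 + 9*M + 9*r) = 18 + 9*M + 9*r)
N(J, H) = 4*J/3
O(n) = 27/20 + 27*n/20 (O(n) = (18 + 9*n + 9*n)/(((4/3)*10)) = (18 + 18*n)/(40/3) = (18 + 18*n)*(3/40) = 27/20 + 27*n/20)
D = 1/9077 ≈ 0.00011017
1/(D + O(S)) = 1/(1/9077 + (27/20 + (27/20)*(-79))) = 1/(1/9077 + (27/20 - 2133/20)) = 1/(1/9077 - 1053/10) = 1/(-9558071/90770) = -90770/9558071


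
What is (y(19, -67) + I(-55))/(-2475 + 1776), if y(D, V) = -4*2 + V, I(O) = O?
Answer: 130/699 ≈ 0.18598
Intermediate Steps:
y(D, V) = -8 + V
(y(19, -67) + I(-55))/(-2475 + 1776) = ((-8 - 67) - 55)/(-2475 + 1776) = (-75 - 55)/(-699) = -130*(-1/699) = 130/699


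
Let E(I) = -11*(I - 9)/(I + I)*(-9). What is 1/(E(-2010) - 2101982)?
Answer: -1340/2816589253 ≈ -4.7575e-7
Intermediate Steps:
E(I) = 99*(-9 + I)/(2*I) (E(I) = -11*(-9 + I)/(2*I)*(-9) = 99*(-9 + I)/(2*I))
1/(E(-2010) - 2101982) = 1/((99/2)*(-9 - 2010)/(-2010) - 2101982) = 1/((99/2)*(-1/2010)*(-2019) - 2101982) = 1/(66627/1340 - 2101982) = 1/(-2816589253/1340) = -1340/2816589253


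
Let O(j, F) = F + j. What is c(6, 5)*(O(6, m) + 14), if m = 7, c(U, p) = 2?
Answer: 54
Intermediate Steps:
c(6, 5)*(O(6, m) + 14) = 2*((7 + 6) + 14) = 2*(13 + 14) = 2*27 = 54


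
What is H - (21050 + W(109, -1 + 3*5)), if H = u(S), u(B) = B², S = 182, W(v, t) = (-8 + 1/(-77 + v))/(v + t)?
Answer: 15841173/1312 ≈ 12074.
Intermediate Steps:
W(v, t) = (-8 + 1/(-77 + v))/(t + v)
H = 33124 (H = 182² = 33124)
H - (21050 + W(109, -1 + 3*5)) = 33124 - (21050 + (617 - 8*109)/(109² - 77*(-1 + 3*5) - 77*109 + (-1 + 3*5)*109)) = 33124 - (21050 + (617 - 872)/(11881 - 77*(-1 + 15) - 8393 + (-1 + 15)*109)) = 33124 - (21050 - 255/(11881 - 77*14 - 8393 + 14*109)) = 33124 - (21050 - 255/(11881 - 1078 - 8393 + 1526)) = 33124 - (21050 - 255/3936) = 33124 - (21050 + (1/3936)*(-255)) = 33124 - (21050 - 85/1312) = 33124 - 1*27617515/1312 = 33124 - 27617515/1312 = 15841173/1312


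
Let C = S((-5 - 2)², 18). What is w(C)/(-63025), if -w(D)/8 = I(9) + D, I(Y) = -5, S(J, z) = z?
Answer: 104/63025 ≈ 0.0016501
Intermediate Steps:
C = 18
w(D) = 40 - 8*D (w(D) = -8*(-5 + D) = 40 - 8*D)
w(C)/(-63025) = (40 - 8*18)/(-63025) = (40 - 144)*(-1/63025) = -104*(-1/63025) = 104/63025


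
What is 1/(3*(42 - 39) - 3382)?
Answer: -1/3373 ≈ -0.00029647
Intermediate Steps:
1/(3*(42 - 39) - 3382) = 1/(3*3 - 3382) = 1/(9 - 3382) = 1/(-3373) = -1/3373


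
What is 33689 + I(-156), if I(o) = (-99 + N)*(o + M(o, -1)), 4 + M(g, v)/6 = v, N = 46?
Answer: 43547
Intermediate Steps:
M(g, v) = -24 + 6*v
I(o) = 1590 - 53*o (I(o) = (-99 + 46)*(o + (-24 + 6*(-1))) = -53*(o + (-24 - 6)) = -53*(o - 30) = -53*(-30 + o) = 1590 - 53*o)
33689 + I(-156) = 33689 + (1590 - 53*(-156)) = 33689 + (1590 + 8268) = 33689 + 9858 = 43547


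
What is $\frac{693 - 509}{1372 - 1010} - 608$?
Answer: $- \frac{109956}{181} \approx -607.49$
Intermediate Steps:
$\frac{693 - 509}{1372 - 1010} - 608 = \frac{184}{362} - 608 = 184 \cdot \frac{1}{362} - 608 = \frac{92}{181} - 608 = - \frac{109956}{181}$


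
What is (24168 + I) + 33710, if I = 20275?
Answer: 78153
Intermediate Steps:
(24168 + I) + 33710 = (24168 + 20275) + 33710 = 44443 + 33710 = 78153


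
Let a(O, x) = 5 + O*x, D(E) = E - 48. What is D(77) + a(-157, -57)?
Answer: 8983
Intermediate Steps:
D(E) = -48 + E
D(77) + a(-157, -57) = (-48 + 77) + (5 - 157*(-57)) = 29 + (5 + 8949) = 29 + 8954 = 8983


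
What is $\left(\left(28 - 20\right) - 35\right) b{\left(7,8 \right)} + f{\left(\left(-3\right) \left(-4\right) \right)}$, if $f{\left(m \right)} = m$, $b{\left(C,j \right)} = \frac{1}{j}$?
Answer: $\frac{69}{8} \approx 8.625$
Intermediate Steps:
$\left(\left(28 - 20\right) - 35\right) b{\left(7,8 \right)} + f{\left(\left(-3\right) \left(-4\right) \right)} = \frac{\left(28 - 20\right) - 35}{8} - -12 = \left(8 - 35\right) \frac{1}{8} + 12 = \left(-27\right) \frac{1}{8} + 12 = - \frac{27}{8} + 12 = \frac{69}{8}$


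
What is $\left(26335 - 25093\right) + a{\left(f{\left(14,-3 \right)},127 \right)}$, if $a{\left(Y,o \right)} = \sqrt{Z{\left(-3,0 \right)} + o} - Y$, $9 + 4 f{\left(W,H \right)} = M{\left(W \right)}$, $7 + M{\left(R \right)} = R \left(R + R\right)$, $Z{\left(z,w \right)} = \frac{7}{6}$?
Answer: $1148 + \frac{\sqrt{4614}}{6} \approx 1159.3$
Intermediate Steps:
$Z{\left(z,w \right)} = \frac{7}{6}$ ($Z{\left(z,w \right)} = 7 \cdot \frac{1}{6} = \frac{7}{6}$)
$M{\left(R \right)} = -7 + 2 R^{2}$ ($M{\left(R \right)} = -7 + R \left(R + R\right) = -7 + R 2 R = -7 + 2 R^{2}$)
$f{\left(W,H \right)} = -4 + \frac{W^{2}}{2}$ ($f{\left(W,H \right)} = - \frac{9}{4} + \frac{-7 + 2 W^{2}}{4} = - \frac{9}{4} + \left(- \frac{7}{4} + \frac{W^{2}}{2}\right) = -4 + \frac{W^{2}}{2}$)
$a{\left(Y,o \right)} = \sqrt{\frac{7}{6} + o} - Y$
$\left(26335 - 25093\right) + a{\left(f{\left(14,-3 \right)},127 \right)} = \left(26335 - 25093\right) - \left(-4 + 98 - \frac{\sqrt{42 + 36 \cdot 127}}{6}\right) = 1242 - \left(-4 + 98 - \frac{\sqrt{42 + 4572}}{6}\right) = 1242 + \left(- (-4 + 98) + \frac{\sqrt{4614}}{6}\right) = 1242 + \left(\left(-1\right) 94 + \frac{\sqrt{4614}}{6}\right) = 1242 - \left(94 - \frac{\sqrt{4614}}{6}\right) = 1148 + \frac{\sqrt{4614}}{6}$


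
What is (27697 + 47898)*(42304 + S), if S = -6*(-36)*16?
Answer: 3459227200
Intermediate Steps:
S = 3456 (S = 216*16 = 3456)
(27697 + 47898)*(42304 + S) = (27697 + 47898)*(42304 + 3456) = 75595*45760 = 3459227200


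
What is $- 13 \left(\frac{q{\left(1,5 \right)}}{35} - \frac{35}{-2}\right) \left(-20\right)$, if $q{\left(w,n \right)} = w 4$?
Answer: $\frac{32058}{7} \approx 4579.7$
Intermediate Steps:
$q{\left(w,n \right)} = 4 w$
$- 13 \left(\frac{q{\left(1,5 \right)}}{35} - \frac{35}{-2}\right) \left(-20\right) = - 13 \left(\frac{4 \cdot 1}{35} - \frac{35}{-2}\right) \left(-20\right) = - 13 \left(4 \cdot \frac{1}{35} - - \frac{35}{2}\right) \left(-20\right) = - 13 \left(\frac{4}{35} + \frac{35}{2}\right) \left(-20\right) = \left(-13\right) \frac{1233}{70} \left(-20\right) = \left(- \frac{16029}{70}\right) \left(-20\right) = \frac{32058}{7}$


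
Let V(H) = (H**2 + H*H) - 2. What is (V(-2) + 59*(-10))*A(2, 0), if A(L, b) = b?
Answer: 0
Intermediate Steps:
V(H) = -2 + 2*H**2 (V(H) = (H**2 + H**2) - 2 = 2*H**2 - 2 = -2 + 2*H**2)
(V(-2) + 59*(-10))*A(2, 0) = ((-2 + 2*(-2)**2) + 59*(-10))*0 = ((-2 + 2*4) - 590)*0 = ((-2 + 8) - 590)*0 = (6 - 590)*0 = -584*0 = 0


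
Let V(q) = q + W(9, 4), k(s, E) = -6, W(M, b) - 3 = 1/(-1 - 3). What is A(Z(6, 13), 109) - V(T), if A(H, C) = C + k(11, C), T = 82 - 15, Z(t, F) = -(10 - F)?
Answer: 133/4 ≈ 33.250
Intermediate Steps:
W(M, b) = 11/4 (W(M, b) = 3 + 1/(-1 - 3) = 3 + 1/(-4) = 3 - ¼ = 11/4)
Z(t, F) = -10 + F
T = 67
V(q) = 11/4 + q (V(q) = q + 11/4 = 11/4 + q)
A(H, C) = -6 + C (A(H, C) = C - 6 = -6 + C)
A(Z(6, 13), 109) - V(T) = (-6 + 109) - (11/4 + 67) = 103 - 1*279/4 = 103 - 279/4 = 133/4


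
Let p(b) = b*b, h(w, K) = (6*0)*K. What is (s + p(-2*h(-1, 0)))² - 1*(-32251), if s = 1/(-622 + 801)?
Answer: 1033354292/32041 ≈ 32251.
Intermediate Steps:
h(w, K) = 0 (h(w, K) = 0*K = 0)
s = 1/179 ≈ 0.0055866
p(b) = b²
(s + p(-2*h(-1, 0)))² - 1*(-32251) = (1/179 + (-2*0)²)² - 1*(-32251) = (1/179 + 0²)² + 32251 = (1/179 + 0)² + 32251 = (1/179)² + 32251 = 1/32041 + 32251 = 1033354292/32041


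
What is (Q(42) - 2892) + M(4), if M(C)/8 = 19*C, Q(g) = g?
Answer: -2242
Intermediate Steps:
M(C) = 152*C (M(C) = 8*(19*C) = 152*C)
(Q(42) - 2892) + M(4) = (42 - 2892) + 152*4 = -2850 + 608 = -2242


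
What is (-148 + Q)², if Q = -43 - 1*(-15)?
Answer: 30976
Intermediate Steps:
Q = -28 (Q = -43 + 15 = -28)
(-148 + Q)² = (-148 - 28)² = (-176)² = 30976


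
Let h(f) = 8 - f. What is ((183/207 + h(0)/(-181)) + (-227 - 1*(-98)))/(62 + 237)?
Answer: -1600592/3734211 ≈ -0.42863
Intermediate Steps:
((183/207 + h(0)/(-181)) + (-227 - 1*(-98)))/(62 + 237) = ((183/207 + (8 - 1*0)/(-181)) + (-227 - 1*(-98)))/(62 + 237) = ((183*(1/207) + (8 + 0)*(-1/181)) + (-227 + 98))/299 = ((61/69 + 8*(-1/181)) - 129)*(1/299) = ((61/69 - 8/181) - 129)*(1/299) = (10489/12489 - 129)*(1/299) = -1600592/12489*1/299 = -1600592/3734211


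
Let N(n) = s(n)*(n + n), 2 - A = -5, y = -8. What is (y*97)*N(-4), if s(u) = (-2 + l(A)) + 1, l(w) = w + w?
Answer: 80704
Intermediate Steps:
A = 7 (A = 2 - 1*(-5) = 2 + 5 = 7)
l(w) = 2*w
s(u) = 13 (s(u) = (-2 + 2*7) + 1 = (-2 + 14) + 1 = 12 + 1 = 13)
N(n) = 26*n (N(n) = 13*(n + n) = 13*(2*n) = 26*n)
(y*97)*N(-4) = (-8*97)*(26*(-4)) = -776*(-104) = 80704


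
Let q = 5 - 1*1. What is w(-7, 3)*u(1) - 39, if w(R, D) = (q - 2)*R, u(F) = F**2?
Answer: -53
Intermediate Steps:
q = 4 (q = 5 - 1 = 4)
w(R, D) = 2*R (w(R, D) = (4 - 2)*R = 2*R)
w(-7, 3)*u(1) - 39 = (2*(-7))*1**2 - 39 = -14*1 - 39 = -14 - 39 = -53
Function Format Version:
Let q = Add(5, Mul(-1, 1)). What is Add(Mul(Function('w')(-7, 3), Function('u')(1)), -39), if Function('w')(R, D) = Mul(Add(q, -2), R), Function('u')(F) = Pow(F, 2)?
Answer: -53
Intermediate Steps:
q = 4 (q = Add(5, -1) = 4)
Function('w')(R, D) = Mul(2, R) (Function('w')(R, D) = Mul(Add(4, -2), R) = Mul(2, R))
Add(Mul(Function('w')(-7, 3), Function('u')(1)), -39) = Add(Mul(Mul(2, -7), Pow(1, 2)), -39) = Add(Mul(-14, 1), -39) = Add(-14, -39) = -53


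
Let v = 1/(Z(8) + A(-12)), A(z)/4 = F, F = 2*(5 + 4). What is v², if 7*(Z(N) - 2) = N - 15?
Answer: 1/5329 ≈ 0.00018765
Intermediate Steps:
Z(N) = -⅐ + N/7 (Z(N) = 2 + (N - 15)/7 = 2 + (-15 + N)/7 = 2 + (-15/7 + N/7) = -⅐ + N/7)
F = 18 (F = 2*9 = 18)
A(z) = 72 (A(z) = 4*18 = 72)
v = 1/73 (v = 1/((-⅐ + (⅐)*8) + 72) = 1/((-⅐ + 8/7) + 72) = 1/(1 + 72) = 1/73 ≈ 0.013699)
v² = (1/73)² = 1/5329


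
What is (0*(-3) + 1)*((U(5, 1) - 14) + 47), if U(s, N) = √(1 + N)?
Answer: 33 + √2 ≈ 34.414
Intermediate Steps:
(0*(-3) + 1)*((U(5, 1) - 14) + 47) = (0*(-3) + 1)*((√(1 + 1) - 14) + 47) = (0 + 1)*((√2 - 14) + 47) = 1*((-14 + √2) + 47) = 1*(33 + √2) = 33 + √2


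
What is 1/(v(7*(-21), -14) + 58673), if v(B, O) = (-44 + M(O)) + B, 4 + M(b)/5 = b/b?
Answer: 1/58467 ≈ 1.7104e-5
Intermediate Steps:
M(b) = -15 (M(b) = -20 + 5*(b/b) = -20 + 5*1 = -20 + 5 = -15)
v(B, O) = -59 + B (v(B, O) = (-44 - 15) + B = -59 + B)
1/(v(7*(-21), -14) + 58673) = 1/((-59 + 7*(-21)) + 58673) = 1/((-59 - 147) + 58673) = 1/(-206 + 58673) = 1/58467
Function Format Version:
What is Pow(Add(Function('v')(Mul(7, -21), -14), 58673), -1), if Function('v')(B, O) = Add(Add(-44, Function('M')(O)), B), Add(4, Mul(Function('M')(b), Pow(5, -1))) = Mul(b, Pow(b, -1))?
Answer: Rational(1, 58467) ≈ 1.7104e-5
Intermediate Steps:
Function('M')(b) = -15 (Function('M')(b) = Add(-20, Mul(5, Mul(b, Pow(b, -1)))) = Add(-20, Mul(5, 1)) = Add(-20, 5) = -15)
Function('v')(B, O) = Add(-59, B) (Function('v')(B, O) = Add(Add(-44, -15), B) = Add(-59, B))
Pow(Add(Function('v')(Mul(7, -21), -14), 58673), -1) = Pow(Add(Add(-59, Mul(7, -21)), 58673), -1) = Pow(Add(Add(-59, -147), 58673), -1) = Pow(Add(-206, 58673), -1) = Pow(58467, -1) = Rational(1, 58467)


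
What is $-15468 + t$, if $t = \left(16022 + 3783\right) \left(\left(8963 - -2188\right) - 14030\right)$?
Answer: $-57034063$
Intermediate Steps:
$t = -57018595$ ($t = 19805 \left(\left(8963 + 2188\right) - 14030\right) = 19805 \left(11151 - 14030\right) = 19805 \left(-2879\right) = -57018595$)
$-15468 + t = -15468 - 57018595 = -57034063$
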